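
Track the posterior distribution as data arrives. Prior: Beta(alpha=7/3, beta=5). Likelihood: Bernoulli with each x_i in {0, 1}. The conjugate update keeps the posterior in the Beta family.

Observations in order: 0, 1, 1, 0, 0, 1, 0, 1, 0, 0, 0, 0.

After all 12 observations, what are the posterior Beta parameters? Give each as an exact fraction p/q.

obs 1: x=0 → posterior Beta(7/3, 6)
obs 2: x=1 → posterior Beta(10/3, 6)
obs 3: x=1 → posterior Beta(13/3, 6)
obs 4: x=0 → posterior Beta(13/3, 7)
obs 5: x=0 → posterior Beta(13/3, 8)
obs 6: x=1 → posterior Beta(16/3, 8)
obs 7: x=0 → posterior Beta(16/3, 9)
obs 8: x=1 → posterior Beta(19/3, 9)
obs 9: x=0 → posterior Beta(19/3, 10)
obs 10: x=0 → posterior Beta(19/3, 11)
obs 11: x=0 → posterior Beta(19/3, 12)
obs 12: x=0 → posterior Beta(19/3, 13)

alpha=19/3, beta=13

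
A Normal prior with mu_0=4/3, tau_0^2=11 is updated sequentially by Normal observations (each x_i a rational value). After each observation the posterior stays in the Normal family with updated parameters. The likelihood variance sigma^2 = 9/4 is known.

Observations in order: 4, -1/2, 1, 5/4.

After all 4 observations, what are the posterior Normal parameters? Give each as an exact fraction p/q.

mu_0=53/37, tau_0^2=99/185

obs 1: x=4 → posterior Normal(188/53, 99/53)
obs 2: x=-1/2 → posterior Normal(166/97, 99/97)
obs 3: x=1 → posterior Normal(70/47, 33/47)
obs 4: x=5/4 → posterior Normal(53/37, 99/185)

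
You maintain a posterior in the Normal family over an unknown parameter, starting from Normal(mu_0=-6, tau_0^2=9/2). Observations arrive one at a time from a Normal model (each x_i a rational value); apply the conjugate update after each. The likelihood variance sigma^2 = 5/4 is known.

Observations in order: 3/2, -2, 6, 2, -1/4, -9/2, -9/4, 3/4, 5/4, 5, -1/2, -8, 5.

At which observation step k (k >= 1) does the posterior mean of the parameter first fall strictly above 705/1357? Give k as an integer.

obs 1: x=3/2 → posterior Normal(-3/23, 45/46)
obs 2: x=-2 → posterior Normal(-39/41, 45/82)
obs 3: x=6 → posterior Normal(69/59, 45/118)
obs 4: x=2 → posterior Normal(15/11, 45/154)
obs 5: x=-1/4 → posterior Normal(201/190, 9/38)
obs 6: x=-9/2 → posterior Normal(39/226, 45/226)
obs 7: x=-9/4 → posterior Normal(-21/131, 45/262)
obs 8: x=3/4 → posterior Normal(-15/298, 45/298)
obs 9: x=5/4 → posterior Normal(15/167, 45/334)
obs 10: x=5 → posterior Normal(21/37, 9/74)
obs 11: x=-1/2 → posterior Normal(96/203, 45/406)
obs 12: x=-8 → posterior Normal(-48/221, 45/442)
obs 13: x=5 → posterior Normal(42/239, 45/478)

k = 3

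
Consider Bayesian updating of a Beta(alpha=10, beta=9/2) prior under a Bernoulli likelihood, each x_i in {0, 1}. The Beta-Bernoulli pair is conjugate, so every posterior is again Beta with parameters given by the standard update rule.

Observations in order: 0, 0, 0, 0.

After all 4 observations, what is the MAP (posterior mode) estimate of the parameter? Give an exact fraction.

obs 1: x=0 → posterior Beta(10, 11/2)
obs 2: x=0 → posterior Beta(10, 13/2)
obs 3: x=0 → posterior Beta(10, 15/2)
obs 4: x=0 → posterior Beta(10, 17/2)

6/11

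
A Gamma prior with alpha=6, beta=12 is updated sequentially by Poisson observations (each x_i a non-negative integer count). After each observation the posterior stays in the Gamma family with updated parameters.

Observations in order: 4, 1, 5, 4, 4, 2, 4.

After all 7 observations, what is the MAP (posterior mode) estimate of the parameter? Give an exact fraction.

obs 1: x=4 → posterior Gamma(10, 13)
obs 2: x=1 → posterior Gamma(11, 14)
obs 3: x=5 → posterior Gamma(16, 15)
obs 4: x=4 → posterior Gamma(20, 16)
obs 5: x=4 → posterior Gamma(24, 17)
obs 6: x=2 → posterior Gamma(26, 18)
obs 7: x=4 → posterior Gamma(30, 19)

29/19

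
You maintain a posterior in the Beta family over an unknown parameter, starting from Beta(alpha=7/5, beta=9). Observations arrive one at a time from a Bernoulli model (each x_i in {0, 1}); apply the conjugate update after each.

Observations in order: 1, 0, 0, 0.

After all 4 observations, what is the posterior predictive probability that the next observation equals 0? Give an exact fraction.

obs 1: x=1 → posterior Beta(12/5, 9)
obs 2: x=0 → posterior Beta(12/5, 10)
obs 3: x=0 → posterior Beta(12/5, 11)
obs 4: x=0 → posterior Beta(12/5, 12)

5/6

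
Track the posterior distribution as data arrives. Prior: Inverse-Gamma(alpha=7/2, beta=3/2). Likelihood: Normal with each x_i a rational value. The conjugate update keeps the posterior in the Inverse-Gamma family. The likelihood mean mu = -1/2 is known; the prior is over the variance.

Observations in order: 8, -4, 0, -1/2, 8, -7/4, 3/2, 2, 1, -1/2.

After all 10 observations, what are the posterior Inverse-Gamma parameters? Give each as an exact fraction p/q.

alpha=17/2, beta=2785/32

obs 1: x=8 → posterior Inverse-Gamma(4, 301/8)
obs 2: x=-4 → posterior Inverse-Gamma(9/2, 175/4)
obs 3: x=0 → posterior Inverse-Gamma(5, 351/8)
obs 4: x=-1/2 → posterior Inverse-Gamma(11/2, 351/8)
obs 5: x=8 → posterior Inverse-Gamma(6, 80)
obs 6: x=-7/4 → posterior Inverse-Gamma(13/2, 2585/32)
obs 7: x=3/2 → posterior Inverse-Gamma(7, 2649/32)
obs 8: x=2 → posterior Inverse-Gamma(15/2, 2749/32)
obs 9: x=1 → posterior Inverse-Gamma(8, 2785/32)
obs 10: x=-1/2 → posterior Inverse-Gamma(17/2, 2785/32)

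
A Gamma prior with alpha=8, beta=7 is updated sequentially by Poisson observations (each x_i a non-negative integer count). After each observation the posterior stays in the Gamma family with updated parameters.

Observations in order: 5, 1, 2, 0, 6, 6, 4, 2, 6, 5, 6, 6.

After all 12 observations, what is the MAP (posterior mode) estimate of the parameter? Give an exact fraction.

obs 1: x=5 → posterior Gamma(13, 8)
obs 2: x=1 → posterior Gamma(14, 9)
obs 3: x=2 → posterior Gamma(16, 10)
obs 4: x=0 → posterior Gamma(16, 11)
obs 5: x=6 → posterior Gamma(22, 12)
obs 6: x=6 → posterior Gamma(28, 13)
obs 7: x=4 → posterior Gamma(32, 14)
obs 8: x=2 → posterior Gamma(34, 15)
obs 9: x=6 → posterior Gamma(40, 16)
obs 10: x=5 → posterior Gamma(45, 17)
obs 11: x=6 → posterior Gamma(51, 18)
obs 12: x=6 → posterior Gamma(57, 19)

56/19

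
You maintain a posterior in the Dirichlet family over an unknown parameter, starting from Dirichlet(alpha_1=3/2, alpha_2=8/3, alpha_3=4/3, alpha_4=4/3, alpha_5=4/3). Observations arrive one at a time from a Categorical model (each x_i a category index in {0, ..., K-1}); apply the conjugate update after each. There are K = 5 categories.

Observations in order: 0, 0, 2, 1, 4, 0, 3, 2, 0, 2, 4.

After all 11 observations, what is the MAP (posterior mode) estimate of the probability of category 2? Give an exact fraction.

obs 1: x=0 → posterior Dirichlet(5/2, 8/3, 4/3, 4/3, 4/3)
obs 2: x=0 → posterior Dirichlet(7/2, 8/3, 4/3, 4/3, 4/3)
obs 3: x=2 → posterior Dirichlet(7/2, 8/3, 7/3, 4/3, 4/3)
obs 4: x=1 → posterior Dirichlet(7/2, 11/3, 7/3, 4/3, 4/3)
obs 5: x=4 → posterior Dirichlet(7/2, 11/3, 7/3, 4/3, 7/3)
obs 6: x=0 → posterior Dirichlet(9/2, 11/3, 7/3, 4/3, 7/3)
obs 7: x=3 → posterior Dirichlet(9/2, 11/3, 7/3, 7/3, 7/3)
obs 8: x=2 → posterior Dirichlet(9/2, 11/3, 10/3, 7/3, 7/3)
obs 9: x=0 → posterior Dirichlet(11/2, 11/3, 10/3, 7/3, 7/3)
obs 10: x=2 → posterior Dirichlet(11/2, 11/3, 13/3, 7/3, 7/3)
obs 11: x=4 → posterior Dirichlet(11/2, 11/3, 13/3, 7/3, 10/3)

4/17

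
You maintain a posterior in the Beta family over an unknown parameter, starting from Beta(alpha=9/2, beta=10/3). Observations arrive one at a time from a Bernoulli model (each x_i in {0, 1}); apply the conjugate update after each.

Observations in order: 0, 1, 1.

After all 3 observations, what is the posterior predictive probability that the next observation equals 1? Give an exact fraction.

3/5

obs 1: x=0 → posterior Beta(9/2, 13/3)
obs 2: x=1 → posterior Beta(11/2, 13/3)
obs 3: x=1 → posterior Beta(13/2, 13/3)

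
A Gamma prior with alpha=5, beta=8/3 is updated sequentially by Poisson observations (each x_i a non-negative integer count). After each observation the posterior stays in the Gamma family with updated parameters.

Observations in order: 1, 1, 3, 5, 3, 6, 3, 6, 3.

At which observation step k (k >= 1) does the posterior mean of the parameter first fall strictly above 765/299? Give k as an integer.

obs 1: x=1 → posterior Gamma(6, 11/3)
obs 2: x=1 → posterior Gamma(7, 14/3)
obs 3: x=3 → posterior Gamma(10, 17/3)
obs 4: x=5 → posterior Gamma(15, 20/3)
obs 5: x=3 → posterior Gamma(18, 23/3)
obs 6: x=6 → posterior Gamma(24, 26/3)
obs 7: x=3 → posterior Gamma(27, 29/3)
obs 8: x=6 → posterior Gamma(33, 32/3)
obs 9: x=3 → posterior Gamma(36, 35/3)

k = 6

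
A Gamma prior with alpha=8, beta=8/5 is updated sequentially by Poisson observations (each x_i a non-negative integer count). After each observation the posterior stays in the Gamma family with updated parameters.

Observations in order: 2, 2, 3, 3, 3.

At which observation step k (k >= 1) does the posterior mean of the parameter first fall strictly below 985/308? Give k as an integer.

k = 5

obs 1: x=2 → posterior Gamma(10, 13/5)
obs 2: x=2 → posterior Gamma(12, 18/5)
obs 3: x=3 → posterior Gamma(15, 23/5)
obs 4: x=3 → posterior Gamma(18, 28/5)
obs 5: x=3 → posterior Gamma(21, 33/5)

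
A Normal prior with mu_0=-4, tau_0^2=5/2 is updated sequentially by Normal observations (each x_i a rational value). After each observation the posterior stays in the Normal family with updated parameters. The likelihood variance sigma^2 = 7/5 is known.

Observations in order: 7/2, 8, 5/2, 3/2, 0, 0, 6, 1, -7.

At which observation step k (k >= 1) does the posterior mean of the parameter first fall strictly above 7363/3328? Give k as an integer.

k = 2

obs 1: x=7/2 → posterior Normal(21/26, 35/39)
obs 2: x=8 → posterior Normal(463/128, 35/64)
obs 3: x=5/2 → posterior Normal(294/89, 35/89)
obs 4: x=3/2 → posterior Normal(221/76, 35/114)
obs 5: x=0 → posterior Normal(663/278, 35/139)
obs 6: x=0 → posterior Normal(663/328, 35/164)
obs 7: x=6 → posterior Normal(107/42, 5/27)
obs 8: x=1 → posterior Normal(1013/428, 35/214)
obs 9: x=-7 → posterior Normal(663/478, 35/239)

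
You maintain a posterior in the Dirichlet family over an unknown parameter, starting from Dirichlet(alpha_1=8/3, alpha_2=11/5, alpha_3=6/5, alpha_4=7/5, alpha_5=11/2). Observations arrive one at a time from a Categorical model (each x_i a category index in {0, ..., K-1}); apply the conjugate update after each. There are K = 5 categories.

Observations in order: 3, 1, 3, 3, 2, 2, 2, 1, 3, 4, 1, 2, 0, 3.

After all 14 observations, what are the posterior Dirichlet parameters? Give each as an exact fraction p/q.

alpha_1=11/3, alpha_2=26/5, alpha_3=26/5, alpha_4=32/5, alpha_5=13/2

obs 1: x=3 → posterior Dirichlet(8/3, 11/5, 6/5, 12/5, 11/2)
obs 2: x=1 → posterior Dirichlet(8/3, 16/5, 6/5, 12/5, 11/2)
obs 3: x=3 → posterior Dirichlet(8/3, 16/5, 6/5, 17/5, 11/2)
obs 4: x=3 → posterior Dirichlet(8/3, 16/5, 6/5, 22/5, 11/2)
obs 5: x=2 → posterior Dirichlet(8/3, 16/5, 11/5, 22/5, 11/2)
obs 6: x=2 → posterior Dirichlet(8/3, 16/5, 16/5, 22/5, 11/2)
obs 7: x=2 → posterior Dirichlet(8/3, 16/5, 21/5, 22/5, 11/2)
obs 8: x=1 → posterior Dirichlet(8/3, 21/5, 21/5, 22/5, 11/2)
obs 9: x=3 → posterior Dirichlet(8/3, 21/5, 21/5, 27/5, 11/2)
obs 10: x=4 → posterior Dirichlet(8/3, 21/5, 21/5, 27/5, 13/2)
obs 11: x=1 → posterior Dirichlet(8/3, 26/5, 21/5, 27/5, 13/2)
obs 12: x=2 → posterior Dirichlet(8/3, 26/5, 26/5, 27/5, 13/2)
obs 13: x=0 → posterior Dirichlet(11/3, 26/5, 26/5, 27/5, 13/2)
obs 14: x=3 → posterior Dirichlet(11/3, 26/5, 26/5, 32/5, 13/2)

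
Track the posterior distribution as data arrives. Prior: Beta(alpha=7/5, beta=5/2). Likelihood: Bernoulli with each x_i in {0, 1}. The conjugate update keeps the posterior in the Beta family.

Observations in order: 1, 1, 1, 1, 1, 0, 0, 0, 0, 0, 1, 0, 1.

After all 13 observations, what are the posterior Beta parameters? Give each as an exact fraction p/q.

obs 1: x=1 → posterior Beta(12/5, 5/2)
obs 2: x=1 → posterior Beta(17/5, 5/2)
obs 3: x=1 → posterior Beta(22/5, 5/2)
obs 4: x=1 → posterior Beta(27/5, 5/2)
obs 5: x=1 → posterior Beta(32/5, 5/2)
obs 6: x=0 → posterior Beta(32/5, 7/2)
obs 7: x=0 → posterior Beta(32/5, 9/2)
obs 8: x=0 → posterior Beta(32/5, 11/2)
obs 9: x=0 → posterior Beta(32/5, 13/2)
obs 10: x=0 → posterior Beta(32/5, 15/2)
obs 11: x=1 → posterior Beta(37/5, 15/2)
obs 12: x=0 → posterior Beta(37/5, 17/2)
obs 13: x=1 → posterior Beta(42/5, 17/2)

alpha=42/5, beta=17/2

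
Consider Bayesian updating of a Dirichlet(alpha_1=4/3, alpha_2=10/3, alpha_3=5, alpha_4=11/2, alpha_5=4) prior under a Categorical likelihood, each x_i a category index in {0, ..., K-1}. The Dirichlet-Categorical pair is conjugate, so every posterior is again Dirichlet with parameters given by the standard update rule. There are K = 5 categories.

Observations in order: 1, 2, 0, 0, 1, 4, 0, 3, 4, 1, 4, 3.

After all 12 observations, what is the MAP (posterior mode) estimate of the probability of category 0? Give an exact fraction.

20/157

obs 1: x=1 → posterior Dirichlet(4/3, 13/3, 5, 11/2, 4)
obs 2: x=2 → posterior Dirichlet(4/3, 13/3, 6, 11/2, 4)
obs 3: x=0 → posterior Dirichlet(7/3, 13/3, 6, 11/2, 4)
obs 4: x=0 → posterior Dirichlet(10/3, 13/3, 6, 11/2, 4)
obs 5: x=1 → posterior Dirichlet(10/3, 16/3, 6, 11/2, 4)
obs 6: x=4 → posterior Dirichlet(10/3, 16/3, 6, 11/2, 5)
obs 7: x=0 → posterior Dirichlet(13/3, 16/3, 6, 11/2, 5)
obs 8: x=3 → posterior Dirichlet(13/3, 16/3, 6, 13/2, 5)
obs 9: x=4 → posterior Dirichlet(13/3, 16/3, 6, 13/2, 6)
obs 10: x=1 → posterior Dirichlet(13/3, 19/3, 6, 13/2, 6)
obs 11: x=4 → posterior Dirichlet(13/3, 19/3, 6, 13/2, 7)
obs 12: x=3 → posterior Dirichlet(13/3, 19/3, 6, 15/2, 7)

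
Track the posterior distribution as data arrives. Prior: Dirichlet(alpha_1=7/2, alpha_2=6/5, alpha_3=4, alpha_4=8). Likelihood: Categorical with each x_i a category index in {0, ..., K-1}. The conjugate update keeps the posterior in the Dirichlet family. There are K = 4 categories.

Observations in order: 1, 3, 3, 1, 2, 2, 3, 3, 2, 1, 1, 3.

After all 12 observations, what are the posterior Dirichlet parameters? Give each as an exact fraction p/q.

alpha_1=7/2, alpha_2=26/5, alpha_3=7, alpha_4=13

obs 1: x=1 → posterior Dirichlet(7/2, 11/5, 4, 8)
obs 2: x=3 → posterior Dirichlet(7/2, 11/5, 4, 9)
obs 3: x=3 → posterior Dirichlet(7/2, 11/5, 4, 10)
obs 4: x=1 → posterior Dirichlet(7/2, 16/5, 4, 10)
obs 5: x=2 → posterior Dirichlet(7/2, 16/5, 5, 10)
obs 6: x=2 → posterior Dirichlet(7/2, 16/5, 6, 10)
obs 7: x=3 → posterior Dirichlet(7/2, 16/5, 6, 11)
obs 8: x=3 → posterior Dirichlet(7/2, 16/5, 6, 12)
obs 9: x=2 → posterior Dirichlet(7/2, 16/5, 7, 12)
obs 10: x=1 → posterior Dirichlet(7/2, 21/5, 7, 12)
obs 11: x=1 → posterior Dirichlet(7/2, 26/5, 7, 12)
obs 12: x=3 → posterior Dirichlet(7/2, 26/5, 7, 13)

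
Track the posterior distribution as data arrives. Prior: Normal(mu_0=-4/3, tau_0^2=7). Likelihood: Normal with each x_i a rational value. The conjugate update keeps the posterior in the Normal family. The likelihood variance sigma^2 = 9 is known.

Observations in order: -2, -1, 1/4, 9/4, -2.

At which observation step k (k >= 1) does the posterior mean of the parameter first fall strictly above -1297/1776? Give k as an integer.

k = 4

obs 1: x=-2 → posterior Normal(-13/8, 63/16)
obs 2: x=-1 → posterior Normal(-33/23, 63/23)
obs 3: x=1/4 → posterior Normal(-25/24, 21/10)
obs 4: x=9/4 → posterior Normal(-31/74, 63/37)
obs 5: x=-2 → posterior Normal(-59/88, 63/44)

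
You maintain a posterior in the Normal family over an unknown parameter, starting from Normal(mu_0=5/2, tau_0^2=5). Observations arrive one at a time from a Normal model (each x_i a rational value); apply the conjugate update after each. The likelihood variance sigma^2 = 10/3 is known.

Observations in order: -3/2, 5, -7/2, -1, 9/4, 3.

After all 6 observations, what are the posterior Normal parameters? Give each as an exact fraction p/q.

obs 1: x=-3/2 → posterior Normal(1/10, 2)
obs 2: x=5 → posterior Normal(31/16, 5/4)
obs 3: x=-7/2 → posterior Normal(5/11, 10/11)
obs 4: x=-1 → posterior Normal(1/7, 5/7)
obs 5: x=9/4 → posterior Normal(35/68, 10/17)
obs 6: x=3 → posterior Normal(71/80, 1/2)

mu_0=71/80, tau_0^2=1/2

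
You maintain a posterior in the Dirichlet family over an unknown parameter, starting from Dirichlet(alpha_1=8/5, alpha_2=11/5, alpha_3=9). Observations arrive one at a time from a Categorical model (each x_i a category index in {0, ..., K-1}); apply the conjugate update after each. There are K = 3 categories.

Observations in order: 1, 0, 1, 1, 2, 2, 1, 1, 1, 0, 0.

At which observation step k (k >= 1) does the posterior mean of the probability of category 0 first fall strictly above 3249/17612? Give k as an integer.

obs 1: x=1 → posterior Dirichlet(8/5, 16/5, 9)
obs 2: x=0 → posterior Dirichlet(13/5, 16/5, 9)
obs 3: x=1 → posterior Dirichlet(13/5, 21/5, 9)
obs 4: x=1 → posterior Dirichlet(13/5, 26/5, 9)
obs 5: x=2 → posterior Dirichlet(13/5, 26/5, 10)
obs 6: x=2 → posterior Dirichlet(13/5, 26/5, 11)
obs 7: x=1 → posterior Dirichlet(13/5, 31/5, 11)
obs 8: x=1 → posterior Dirichlet(13/5, 36/5, 11)
obs 9: x=1 → posterior Dirichlet(13/5, 41/5, 11)
obs 10: x=0 → posterior Dirichlet(18/5, 41/5, 11)
obs 11: x=0 → posterior Dirichlet(23/5, 41/5, 11)

k = 11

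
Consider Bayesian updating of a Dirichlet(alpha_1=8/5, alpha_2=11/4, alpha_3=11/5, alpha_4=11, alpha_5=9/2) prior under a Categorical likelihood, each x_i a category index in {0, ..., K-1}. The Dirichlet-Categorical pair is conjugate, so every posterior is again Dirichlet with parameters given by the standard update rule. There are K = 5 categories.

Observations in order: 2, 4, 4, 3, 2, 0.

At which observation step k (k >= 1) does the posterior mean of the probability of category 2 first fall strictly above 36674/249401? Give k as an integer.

k = 5

obs 1: x=2 → posterior Dirichlet(8/5, 11/4, 16/5, 11, 9/2)
obs 2: x=4 → posterior Dirichlet(8/5, 11/4, 16/5, 11, 11/2)
obs 3: x=4 → posterior Dirichlet(8/5, 11/4, 16/5, 11, 13/2)
obs 4: x=3 → posterior Dirichlet(8/5, 11/4, 16/5, 12, 13/2)
obs 5: x=2 → posterior Dirichlet(8/5, 11/4, 21/5, 12, 13/2)
obs 6: x=0 → posterior Dirichlet(13/5, 11/4, 21/5, 12, 13/2)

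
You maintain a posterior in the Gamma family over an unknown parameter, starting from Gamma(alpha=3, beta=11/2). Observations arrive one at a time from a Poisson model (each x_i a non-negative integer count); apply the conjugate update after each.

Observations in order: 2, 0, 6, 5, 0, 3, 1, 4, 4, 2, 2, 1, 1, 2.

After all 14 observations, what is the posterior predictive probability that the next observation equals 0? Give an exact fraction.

1898129561558205508181011968996258533188221399875192046561/11487323243342943712727117998313670374759563626306467569441

obs 1: x=2 → posterior Gamma(5, 13/2)
obs 2: x=0 → posterior Gamma(5, 15/2)
obs 3: x=6 → posterior Gamma(11, 17/2)
obs 4: x=5 → posterior Gamma(16, 19/2)
obs 5: x=0 → posterior Gamma(16, 21/2)
obs 6: x=3 → posterior Gamma(19, 23/2)
obs 7: x=1 → posterior Gamma(20, 25/2)
obs 8: x=4 → posterior Gamma(24, 27/2)
obs 9: x=4 → posterior Gamma(28, 29/2)
obs 10: x=2 → posterior Gamma(30, 31/2)
obs 11: x=2 → posterior Gamma(32, 33/2)
obs 12: x=1 → posterior Gamma(33, 35/2)
obs 13: x=1 → posterior Gamma(34, 37/2)
obs 14: x=2 → posterior Gamma(36, 39/2)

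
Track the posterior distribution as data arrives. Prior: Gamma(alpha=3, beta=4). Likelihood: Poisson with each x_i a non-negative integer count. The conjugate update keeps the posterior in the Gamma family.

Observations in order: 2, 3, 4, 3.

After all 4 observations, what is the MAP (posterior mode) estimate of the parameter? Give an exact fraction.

obs 1: x=2 → posterior Gamma(5, 5)
obs 2: x=3 → posterior Gamma(8, 6)
obs 3: x=4 → posterior Gamma(12, 7)
obs 4: x=3 → posterior Gamma(15, 8)

7/4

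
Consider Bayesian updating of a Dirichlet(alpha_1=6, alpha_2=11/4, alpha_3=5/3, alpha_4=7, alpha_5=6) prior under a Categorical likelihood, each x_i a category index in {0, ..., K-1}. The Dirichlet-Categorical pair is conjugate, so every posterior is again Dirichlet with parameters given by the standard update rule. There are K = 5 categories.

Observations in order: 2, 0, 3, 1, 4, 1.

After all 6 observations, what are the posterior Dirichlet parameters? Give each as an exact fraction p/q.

alpha_1=7, alpha_2=19/4, alpha_3=8/3, alpha_4=8, alpha_5=7

obs 1: x=2 → posterior Dirichlet(6, 11/4, 8/3, 7, 6)
obs 2: x=0 → posterior Dirichlet(7, 11/4, 8/3, 7, 6)
obs 3: x=3 → posterior Dirichlet(7, 11/4, 8/3, 8, 6)
obs 4: x=1 → posterior Dirichlet(7, 15/4, 8/3, 8, 6)
obs 5: x=4 → posterior Dirichlet(7, 15/4, 8/3, 8, 7)
obs 6: x=1 → posterior Dirichlet(7, 19/4, 8/3, 8, 7)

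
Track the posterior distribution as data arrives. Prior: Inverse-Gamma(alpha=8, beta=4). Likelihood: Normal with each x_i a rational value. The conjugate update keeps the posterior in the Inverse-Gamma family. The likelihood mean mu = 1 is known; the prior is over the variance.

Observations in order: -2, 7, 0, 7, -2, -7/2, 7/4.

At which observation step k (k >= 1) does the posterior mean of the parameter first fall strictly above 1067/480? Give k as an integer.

obs 1: x=-2 → posterior Inverse-Gamma(17/2, 17/2)
obs 2: x=7 → posterior Inverse-Gamma(9, 53/2)
obs 3: x=0 → posterior Inverse-Gamma(19/2, 27)
obs 4: x=7 → posterior Inverse-Gamma(10, 45)
obs 5: x=-2 → posterior Inverse-Gamma(21/2, 99/2)
obs 6: x=-7/2 → posterior Inverse-Gamma(11, 477/8)
obs 7: x=7/4 → posterior Inverse-Gamma(23/2, 1917/32)

k = 2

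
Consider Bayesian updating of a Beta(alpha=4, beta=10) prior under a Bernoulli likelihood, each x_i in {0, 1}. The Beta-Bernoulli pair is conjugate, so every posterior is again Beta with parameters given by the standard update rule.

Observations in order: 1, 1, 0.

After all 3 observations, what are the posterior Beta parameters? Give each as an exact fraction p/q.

obs 1: x=1 → posterior Beta(5, 10)
obs 2: x=1 → posterior Beta(6, 10)
obs 3: x=0 → posterior Beta(6, 11)

alpha=6, beta=11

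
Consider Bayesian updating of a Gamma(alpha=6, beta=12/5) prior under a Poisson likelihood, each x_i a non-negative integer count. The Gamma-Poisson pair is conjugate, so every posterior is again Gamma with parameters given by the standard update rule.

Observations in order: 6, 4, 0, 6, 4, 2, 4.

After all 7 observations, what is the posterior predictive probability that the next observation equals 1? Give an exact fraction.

1607316704570141302381215312391176399601978653946483205/13272733110059986043413429426251901965255477760052166656

obs 1: x=6 → posterior Gamma(12, 17/5)
obs 2: x=4 → posterior Gamma(16, 22/5)
obs 3: x=0 → posterior Gamma(16, 27/5)
obs 4: x=6 → posterior Gamma(22, 32/5)
obs 5: x=4 → posterior Gamma(26, 37/5)
obs 6: x=2 → posterior Gamma(28, 42/5)
obs 7: x=4 → posterior Gamma(32, 47/5)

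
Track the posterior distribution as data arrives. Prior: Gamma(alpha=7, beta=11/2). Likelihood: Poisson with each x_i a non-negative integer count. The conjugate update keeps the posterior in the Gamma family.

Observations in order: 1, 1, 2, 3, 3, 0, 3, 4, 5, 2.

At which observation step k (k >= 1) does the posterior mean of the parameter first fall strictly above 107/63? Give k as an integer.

obs 1: x=1 → posterior Gamma(8, 13/2)
obs 2: x=1 → posterior Gamma(9, 15/2)
obs 3: x=2 → posterior Gamma(11, 17/2)
obs 4: x=3 → posterior Gamma(14, 19/2)
obs 5: x=3 → posterior Gamma(17, 21/2)
obs 6: x=0 → posterior Gamma(17, 23/2)
obs 7: x=3 → posterior Gamma(20, 25/2)
obs 8: x=4 → posterior Gamma(24, 27/2)
obs 9: x=5 → posterior Gamma(29, 29/2)
obs 10: x=2 → posterior Gamma(31, 31/2)

k = 8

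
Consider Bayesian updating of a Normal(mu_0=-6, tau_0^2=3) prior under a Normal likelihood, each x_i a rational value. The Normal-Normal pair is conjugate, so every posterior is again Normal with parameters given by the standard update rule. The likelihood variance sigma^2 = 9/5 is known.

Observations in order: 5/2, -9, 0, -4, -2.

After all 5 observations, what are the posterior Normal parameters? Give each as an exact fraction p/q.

mu_0=-23/8, tau_0^2=9/28

obs 1: x=5/2 → posterior Normal(-11/16, 9/8)
obs 2: x=-9 → posterior Normal(-101/26, 9/13)
obs 3: x=0 → posterior Normal(-101/36, 1/2)
obs 4: x=-4 → posterior Normal(-141/46, 9/23)
obs 5: x=-2 → posterior Normal(-23/8, 9/28)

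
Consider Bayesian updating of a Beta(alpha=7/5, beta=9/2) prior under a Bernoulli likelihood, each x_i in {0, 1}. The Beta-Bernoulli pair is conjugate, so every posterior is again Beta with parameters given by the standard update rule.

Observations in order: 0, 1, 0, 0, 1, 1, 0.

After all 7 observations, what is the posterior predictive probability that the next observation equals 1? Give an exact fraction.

obs 1: x=0 → posterior Beta(7/5, 11/2)
obs 2: x=1 → posterior Beta(12/5, 11/2)
obs 3: x=0 → posterior Beta(12/5, 13/2)
obs 4: x=0 → posterior Beta(12/5, 15/2)
obs 5: x=1 → posterior Beta(17/5, 15/2)
obs 6: x=1 → posterior Beta(22/5, 15/2)
obs 7: x=0 → posterior Beta(22/5, 17/2)

44/129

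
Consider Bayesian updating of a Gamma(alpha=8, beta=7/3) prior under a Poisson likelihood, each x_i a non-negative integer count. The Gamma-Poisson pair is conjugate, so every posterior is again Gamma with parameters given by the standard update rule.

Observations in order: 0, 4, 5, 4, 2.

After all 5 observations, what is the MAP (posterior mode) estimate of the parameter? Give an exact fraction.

obs 1: x=0 → posterior Gamma(8, 10/3)
obs 2: x=4 → posterior Gamma(12, 13/3)
obs 3: x=5 → posterior Gamma(17, 16/3)
obs 4: x=4 → posterior Gamma(21, 19/3)
obs 5: x=2 → posterior Gamma(23, 22/3)

3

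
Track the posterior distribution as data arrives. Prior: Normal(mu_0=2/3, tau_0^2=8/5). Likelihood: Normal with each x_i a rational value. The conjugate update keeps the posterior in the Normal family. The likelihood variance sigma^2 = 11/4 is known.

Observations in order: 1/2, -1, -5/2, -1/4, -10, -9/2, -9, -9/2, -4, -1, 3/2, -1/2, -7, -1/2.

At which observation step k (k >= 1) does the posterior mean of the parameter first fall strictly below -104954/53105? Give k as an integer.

obs 1: x=1/2 → posterior Normal(158/261, 88/87)
obs 2: x=-1 → posterior Normal(62/357, 88/119)
obs 3: x=-5/2 → posterior Normal(-178/453, 88/151)
obs 4: x=-1/4 → posterior Normal(-202/549, 88/183)
obs 5: x=-10 → posterior Normal(-1162/645, 88/215)
obs 6: x=-9/2 → posterior Normal(-1594/741, 88/247)
obs 7: x=-9 → posterior Normal(-2458/837, 88/279)
obs 8: x=-9/2 → posterior Normal(-2890/933, 88/311)
obs 9: x=-4 → posterior Normal(-3274/1029, 88/343)
obs 10: x=-1 → posterior Normal(-674/225, 88/375)
obs 11: x=3/2 → posterior Normal(-3226/1221, 8/37)
obs 12: x=-1/2 → posterior Normal(-3274/1317, 88/439)
obs 13: x=-7 → posterior Normal(-3946/1413, 88/471)
obs 14: x=-1/2 → posterior Normal(-3994/1509, 88/503)

k = 6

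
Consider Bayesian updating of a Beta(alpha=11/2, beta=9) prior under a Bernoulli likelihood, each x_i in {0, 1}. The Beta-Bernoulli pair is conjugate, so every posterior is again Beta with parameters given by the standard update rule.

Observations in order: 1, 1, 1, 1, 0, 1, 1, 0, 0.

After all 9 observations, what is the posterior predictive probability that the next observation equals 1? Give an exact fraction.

obs 1: x=1 → posterior Beta(13/2, 9)
obs 2: x=1 → posterior Beta(15/2, 9)
obs 3: x=1 → posterior Beta(17/2, 9)
obs 4: x=1 → posterior Beta(19/2, 9)
obs 5: x=0 → posterior Beta(19/2, 10)
obs 6: x=1 → posterior Beta(21/2, 10)
obs 7: x=1 → posterior Beta(23/2, 10)
obs 8: x=0 → posterior Beta(23/2, 11)
obs 9: x=0 → posterior Beta(23/2, 12)

23/47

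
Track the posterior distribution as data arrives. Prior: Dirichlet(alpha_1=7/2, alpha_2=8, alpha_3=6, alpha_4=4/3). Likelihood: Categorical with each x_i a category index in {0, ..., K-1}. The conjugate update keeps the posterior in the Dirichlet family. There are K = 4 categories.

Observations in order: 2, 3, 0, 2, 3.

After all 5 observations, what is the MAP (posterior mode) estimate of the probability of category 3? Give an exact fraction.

obs 1: x=2 → posterior Dirichlet(7/2, 8, 7, 4/3)
obs 2: x=3 → posterior Dirichlet(7/2, 8, 7, 7/3)
obs 3: x=0 → posterior Dirichlet(9/2, 8, 7, 7/3)
obs 4: x=2 → posterior Dirichlet(9/2, 8, 8, 7/3)
obs 5: x=3 → posterior Dirichlet(9/2, 8, 8, 10/3)

2/17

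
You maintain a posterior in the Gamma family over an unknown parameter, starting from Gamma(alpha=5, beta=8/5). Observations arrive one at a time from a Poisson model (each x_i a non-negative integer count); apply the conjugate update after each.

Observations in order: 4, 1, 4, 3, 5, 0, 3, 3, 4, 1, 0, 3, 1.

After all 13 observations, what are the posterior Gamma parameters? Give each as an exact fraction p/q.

alpha=37, beta=73/5

obs 1: x=4 → posterior Gamma(9, 13/5)
obs 2: x=1 → posterior Gamma(10, 18/5)
obs 3: x=4 → posterior Gamma(14, 23/5)
obs 4: x=3 → posterior Gamma(17, 28/5)
obs 5: x=5 → posterior Gamma(22, 33/5)
obs 6: x=0 → posterior Gamma(22, 38/5)
obs 7: x=3 → posterior Gamma(25, 43/5)
obs 8: x=3 → posterior Gamma(28, 48/5)
obs 9: x=4 → posterior Gamma(32, 53/5)
obs 10: x=1 → posterior Gamma(33, 58/5)
obs 11: x=0 → posterior Gamma(33, 63/5)
obs 12: x=3 → posterior Gamma(36, 68/5)
obs 13: x=1 → posterior Gamma(37, 73/5)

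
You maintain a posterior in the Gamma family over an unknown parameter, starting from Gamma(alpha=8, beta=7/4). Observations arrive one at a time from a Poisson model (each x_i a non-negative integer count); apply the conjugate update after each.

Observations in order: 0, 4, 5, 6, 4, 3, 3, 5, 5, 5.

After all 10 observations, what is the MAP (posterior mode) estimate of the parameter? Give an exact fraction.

obs 1: x=0 → posterior Gamma(8, 11/4)
obs 2: x=4 → posterior Gamma(12, 15/4)
obs 3: x=5 → posterior Gamma(17, 19/4)
obs 4: x=6 → posterior Gamma(23, 23/4)
obs 5: x=4 → posterior Gamma(27, 27/4)
obs 6: x=3 → posterior Gamma(30, 31/4)
obs 7: x=3 → posterior Gamma(33, 35/4)
obs 8: x=5 → posterior Gamma(38, 39/4)
obs 9: x=5 → posterior Gamma(43, 43/4)
obs 10: x=5 → posterior Gamma(48, 47/4)

4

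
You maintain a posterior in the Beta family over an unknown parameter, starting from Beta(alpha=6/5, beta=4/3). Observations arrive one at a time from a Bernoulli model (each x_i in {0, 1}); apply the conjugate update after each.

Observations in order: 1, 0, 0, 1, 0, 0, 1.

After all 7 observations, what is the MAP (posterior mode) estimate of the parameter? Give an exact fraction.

48/113

obs 1: x=1 → posterior Beta(11/5, 4/3)
obs 2: x=0 → posterior Beta(11/5, 7/3)
obs 3: x=0 → posterior Beta(11/5, 10/3)
obs 4: x=1 → posterior Beta(16/5, 10/3)
obs 5: x=0 → posterior Beta(16/5, 13/3)
obs 6: x=0 → posterior Beta(16/5, 16/3)
obs 7: x=1 → posterior Beta(21/5, 16/3)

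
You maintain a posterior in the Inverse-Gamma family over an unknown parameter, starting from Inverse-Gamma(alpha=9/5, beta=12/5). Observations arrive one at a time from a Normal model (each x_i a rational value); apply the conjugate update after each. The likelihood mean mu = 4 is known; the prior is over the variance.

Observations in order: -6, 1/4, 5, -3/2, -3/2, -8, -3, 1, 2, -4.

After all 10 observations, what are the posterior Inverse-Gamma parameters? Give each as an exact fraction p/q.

alpha=34/5, beta=36029/160

obs 1: x=-6 → posterior Inverse-Gamma(23/10, 262/5)
obs 2: x=1/4 → posterior Inverse-Gamma(14/5, 9509/160)
obs 3: x=5 → posterior Inverse-Gamma(33/10, 9589/160)
obs 4: x=-3/2 → posterior Inverse-Gamma(19/5, 12009/160)
obs 5: x=-3/2 → posterior Inverse-Gamma(43/10, 14429/160)
obs 6: x=-8 → posterior Inverse-Gamma(24/5, 25949/160)
obs 7: x=-3 → posterior Inverse-Gamma(53/10, 29869/160)
obs 8: x=1 → posterior Inverse-Gamma(29/5, 30589/160)
obs 9: x=2 → posterior Inverse-Gamma(63/10, 30909/160)
obs 10: x=-4 → posterior Inverse-Gamma(34/5, 36029/160)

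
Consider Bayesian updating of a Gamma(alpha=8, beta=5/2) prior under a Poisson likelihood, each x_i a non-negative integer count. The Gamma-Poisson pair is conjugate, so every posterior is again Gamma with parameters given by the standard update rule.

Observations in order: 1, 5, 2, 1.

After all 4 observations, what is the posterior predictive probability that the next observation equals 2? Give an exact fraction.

obs 1: x=1 → posterior Gamma(9, 7/2)
obs 2: x=5 → posterior Gamma(14, 9/2)
obs 3: x=2 → posterior Gamma(16, 11/2)
obs 4: x=1 → posterior Gamma(17, 13/2)

588228282517930979444/2463153133392333984375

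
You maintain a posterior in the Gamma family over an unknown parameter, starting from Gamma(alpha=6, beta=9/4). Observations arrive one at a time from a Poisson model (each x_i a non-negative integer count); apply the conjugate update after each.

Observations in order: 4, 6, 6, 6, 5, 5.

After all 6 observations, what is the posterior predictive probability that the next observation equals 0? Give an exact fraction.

obs 1: x=4 → posterior Gamma(10, 13/4)
obs 2: x=6 → posterior Gamma(16, 17/4)
obs 3: x=6 → posterior Gamma(22, 21/4)
obs 4: x=6 → posterior Gamma(28, 25/4)
obs 5: x=5 → posterior Gamma(33, 29/4)
obs 6: x=5 → posterior Gamma(38, 33/4)

5052772159080282314587314300592860921494427631109444796609/390539993363777986320898213181845819006713655084697379373129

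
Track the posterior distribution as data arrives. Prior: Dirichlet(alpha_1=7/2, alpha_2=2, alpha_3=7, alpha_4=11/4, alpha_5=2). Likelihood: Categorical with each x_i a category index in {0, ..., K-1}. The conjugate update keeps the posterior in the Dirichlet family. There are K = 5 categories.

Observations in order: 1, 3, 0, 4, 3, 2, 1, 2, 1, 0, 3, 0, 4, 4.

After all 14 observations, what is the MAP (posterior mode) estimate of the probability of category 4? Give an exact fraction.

16/105

obs 1: x=1 → posterior Dirichlet(7/2, 3, 7, 11/4, 2)
obs 2: x=3 → posterior Dirichlet(7/2, 3, 7, 15/4, 2)
obs 3: x=0 → posterior Dirichlet(9/2, 3, 7, 15/4, 2)
obs 4: x=4 → posterior Dirichlet(9/2, 3, 7, 15/4, 3)
obs 5: x=3 → posterior Dirichlet(9/2, 3, 7, 19/4, 3)
obs 6: x=2 → posterior Dirichlet(9/2, 3, 8, 19/4, 3)
obs 7: x=1 → posterior Dirichlet(9/2, 4, 8, 19/4, 3)
obs 8: x=2 → posterior Dirichlet(9/2, 4, 9, 19/4, 3)
obs 9: x=1 → posterior Dirichlet(9/2, 5, 9, 19/4, 3)
obs 10: x=0 → posterior Dirichlet(11/2, 5, 9, 19/4, 3)
obs 11: x=3 → posterior Dirichlet(11/2, 5, 9, 23/4, 3)
obs 12: x=0 → posterior Dirichlet(13/2, 5, 9, 23/4, 3)
obs 13: x=4 → posterior Dirichlet(13/2, 5, 9, 23/4, 4)
obs 14: x=4 → posterior Dirichlet(13/2, 5, 9, 23/4, 5)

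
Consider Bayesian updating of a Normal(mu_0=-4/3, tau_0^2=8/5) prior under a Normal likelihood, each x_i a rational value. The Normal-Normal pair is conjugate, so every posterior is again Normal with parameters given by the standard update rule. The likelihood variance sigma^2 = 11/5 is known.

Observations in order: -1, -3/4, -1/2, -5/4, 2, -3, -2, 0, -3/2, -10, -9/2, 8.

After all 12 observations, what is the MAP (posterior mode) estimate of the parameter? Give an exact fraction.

-392/321

obs 1: x=-1 → posterior Normal(-68/57, 88/95)
obs 2: x=-3/4 → posterior Normal(-86/81, 88/135)
obs 3: x=-1/2 → posterior Normal(-14/15, 88/175)
obs 4: x=-5/4 → posterior Normal(-128/129, 88/215)
obs 5: x=2 → posterior Normal(-80/153, 88/255)
obs 6: x=-3 → posterior Normal(-152/177, 88/295)
obs 7: x=-2 → posterior Normal(-200/201, 88/335)
obs 8: x=0 → posterior Normal(-8/9, 88/375)
obs 9: x=-3/2 → posterior Normal(-236/249, 88/415)
obs 10: x=-10 → posterior Normal(-68/39, 88/455)
obs 11: x=-9/2 → posterior Normal(-584/297, 8/45)
obs 12: x=8 → posterior Normal(-392/321, 88/535)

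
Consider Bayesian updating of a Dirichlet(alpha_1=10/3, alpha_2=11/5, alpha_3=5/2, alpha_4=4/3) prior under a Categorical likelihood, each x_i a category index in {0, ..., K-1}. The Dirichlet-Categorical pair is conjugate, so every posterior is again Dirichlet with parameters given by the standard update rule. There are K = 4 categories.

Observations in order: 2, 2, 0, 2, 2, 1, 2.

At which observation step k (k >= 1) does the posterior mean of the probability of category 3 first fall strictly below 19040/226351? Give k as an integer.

k = 7

obs 1: x=2 → posterior Dirichlet(10/3, 11/5, 7/2, 4/3)
obs 2: x=2 → posterior Dirichlet(10/3, 11/5, 9/2, 4/3)
obs 3: x=0 → posterior Dirichlet(13/3, 11/5, 9/2, 4/3)
obs 4: x=2 → posterior Dirichlet(13/3, 11/5, 11/2, 4/3)
obs 5: x=2 → posterior Dirichlet(13/3, 11/5, 13/2, 4/3)
obs 6: x=1 → posterior Dirichlet(13/3, 16/5, 13/2, 4/3)
obs 7: x=2 → posterior Dirichlet(13/3, 16/5, 15/2, 4/3)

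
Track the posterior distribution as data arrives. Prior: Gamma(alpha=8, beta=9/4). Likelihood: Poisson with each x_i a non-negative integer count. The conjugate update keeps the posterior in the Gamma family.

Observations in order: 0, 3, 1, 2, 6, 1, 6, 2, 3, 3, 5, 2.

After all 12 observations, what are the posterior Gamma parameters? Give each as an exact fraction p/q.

obs 1: x=0 → posterior Gamma(8, 13/4)
obs 2: x=3 → posterior Gamma(11, 17/4)
obs 3: x=1 → posterior Gamma(12, 21/4)
obs 4: x=2 → posterior Gamma(14, 25/4)
obs 5: x=6 → posterior Gamma(20, 29/4)
obs 6: x=1 → posterior Gamma(21, 33/4)
obs 7: x=6 → posterior Gamma(27, 37/4)
obs 8: x=2 → posterior Gamma(29, 41/4)
obs 9: x=3 → posterior Gamma(32, 45/4)
obs 10: x=3 → posterior Gamma(35, 49/4)
obs 11: x=5 → posterior Gamma(40, 53/4)
obs 12: x=2 → posterior Gamma(42, 57/4)

alpha=42, beta=57/4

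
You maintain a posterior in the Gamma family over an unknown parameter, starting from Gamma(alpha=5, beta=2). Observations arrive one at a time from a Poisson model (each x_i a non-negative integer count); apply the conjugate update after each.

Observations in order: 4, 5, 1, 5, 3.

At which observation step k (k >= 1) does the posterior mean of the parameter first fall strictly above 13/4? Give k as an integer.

obs 1: x=4 → posterior Gamma(9, 3)
obs 2: x=5 → posterior Gamma(14, 4)
obs 3: x=1 → posterior Gamma(15, 5)
obs 4: x=5 → posterior Gamma(20, 6)
obs 5: x=3 → posterior Gamma(23, 7)

k = 2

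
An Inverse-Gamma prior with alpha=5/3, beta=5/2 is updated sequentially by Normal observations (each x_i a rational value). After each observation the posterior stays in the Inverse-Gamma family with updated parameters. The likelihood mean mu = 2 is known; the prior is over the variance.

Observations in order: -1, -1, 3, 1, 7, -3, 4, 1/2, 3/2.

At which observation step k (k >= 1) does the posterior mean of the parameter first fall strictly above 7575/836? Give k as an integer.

obs 1: x=-1 → posterior Inverse-Gamma(13/6, 7)
obs 2: x=-1 → posterior Inverse-Gamma(8/3, 23/2)
obs 3: x=3 → posterior Inverse-Gamma(19/6, 12)
obs 4: x=1 → posterior Inverse-Gamma(11/3, 25/2)
obs 5: x=7 → posterior Inverse-Gamma(25/6, 25)
obs 6: x=-3 → posterior Inverse-Gamma(14/3, 75/2)
obs 7: x=4 → posterior Inverse-Gamma(31/6, 79/2)
obs 8: x=1/2 → posterior Inverse-Gamma(17/3, 325/8)
obs 9: x=3/2 → posterior Inverse-Gamma(37/6, 163/4)

k = 6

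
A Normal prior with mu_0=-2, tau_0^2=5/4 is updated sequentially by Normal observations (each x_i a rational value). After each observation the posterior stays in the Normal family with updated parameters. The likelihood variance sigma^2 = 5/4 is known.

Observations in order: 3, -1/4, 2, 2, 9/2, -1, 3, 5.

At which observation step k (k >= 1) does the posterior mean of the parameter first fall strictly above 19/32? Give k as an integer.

k = 3

obs 1: x=3 → posterior Normal(1/2, 5/8)
obs 2: x=-1/4 → posterior Normal(1/4, 5/12)
obs 3: x=2 → posterior Normal(11/16, 5/16)
obs 4: x=2 → posterior Normal(19/20, 1/4)
obs 5: x=9/2 → posterior Normal(37/24, 5/24)
obs 6: x=-1 → posterior Normal(33/28, 5/28)
obs 7: x=3 → posterior Normal(45/32, 5/32)
obs 8: x=5 → posterior Normal(65/36, 5/36)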